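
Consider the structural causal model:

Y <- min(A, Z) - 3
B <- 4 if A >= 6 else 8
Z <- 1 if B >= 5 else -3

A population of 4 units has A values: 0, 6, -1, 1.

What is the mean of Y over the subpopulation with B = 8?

-3

Observing B=8 restricts to units where B's equation naturally yields 8: A ∈ {0, -1, 1}. In that subpopulation Y = -3, -4, -2, mean -3.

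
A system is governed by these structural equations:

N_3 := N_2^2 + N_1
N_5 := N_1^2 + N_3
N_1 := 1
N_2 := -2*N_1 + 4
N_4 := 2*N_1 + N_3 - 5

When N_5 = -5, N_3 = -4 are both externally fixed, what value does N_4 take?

Under do(N_5 = -5, N_3 = -4), each intervened variable's structural equation is replaced by its fixed value.
N_4 = 2*N_1 + N_3 - 5  [with N_1=1, N_3=-4]  = -7

-7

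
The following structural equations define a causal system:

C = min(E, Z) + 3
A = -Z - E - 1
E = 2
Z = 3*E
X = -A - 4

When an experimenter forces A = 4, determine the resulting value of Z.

6

Under do(A=4), the mechanism A = -Z - E - 1 is discarded; A is fixed at 4.
Since Z is not a descendant of the intervened variable, it is unaffected.
Z = 3*E  [with E=2]  = 6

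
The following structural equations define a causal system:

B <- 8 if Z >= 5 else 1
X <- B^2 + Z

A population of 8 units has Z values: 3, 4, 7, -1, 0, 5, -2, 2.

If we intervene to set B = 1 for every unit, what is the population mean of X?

3.25

Under do(B=1), B's equation is replaced by B=1 for every unit. Per-unit X: 4, 5, 8, 0, 1, 6, -1, 3. Mean = 3.25.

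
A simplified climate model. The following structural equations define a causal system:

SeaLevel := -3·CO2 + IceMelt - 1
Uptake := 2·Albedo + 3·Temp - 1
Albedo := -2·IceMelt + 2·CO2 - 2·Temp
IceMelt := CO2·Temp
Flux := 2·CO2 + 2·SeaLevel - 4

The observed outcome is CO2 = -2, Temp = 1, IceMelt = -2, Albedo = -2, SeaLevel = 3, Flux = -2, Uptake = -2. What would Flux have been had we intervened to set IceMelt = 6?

The intervention breaks the incoming arrows to IceMelt: IceMelt := CO2·Temp no longer applies, and IceMelt = 6.
SeaLevel = -3·CO2 + IceMelt - 1  [with CO2=-2, IceMelt=6]  = 11
Flux = 2·CO2 + 2·SeaLevel - 4  [with CO2=-2, SeaLevel=11]  = 14

14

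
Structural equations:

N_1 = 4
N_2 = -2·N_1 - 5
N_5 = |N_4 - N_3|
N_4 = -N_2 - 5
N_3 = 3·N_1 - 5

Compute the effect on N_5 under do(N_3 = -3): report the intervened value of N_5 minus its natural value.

do(N_3=-3) replaces the equation N_3 = 3·N_1 - 5 with the constant N_3 = -3.
N_2 = -2·N_1 - 5  [with N_1=4]  = -13
N_4 = -N_2 - 5  [with N_2=-13]  = 8
N_5 = |N_4 - N_3|  [with N_4=8, N_3=-3]  = 11
Without intervention: N_2 = -2·N_1 - 5  [with N_1=4]  = -13; N_3 = 3·N_1 - 5  [with N_1=4]  = 7; N_4 = -N_2 - 5  [with N_2=-13]  = 8; N_5 = |N_4 - N_3|  [with N_4=8, N_3=7]  = 1.
Change = 11 − 1 = 10.

10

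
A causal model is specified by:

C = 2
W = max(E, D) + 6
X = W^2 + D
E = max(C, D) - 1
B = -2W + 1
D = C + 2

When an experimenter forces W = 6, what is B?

-11

Under do(W=6), the mechanism W = max(E, D) + 6 is discarded; W is fixed at 6.
B = -2W + 1  [with W=6]  = -11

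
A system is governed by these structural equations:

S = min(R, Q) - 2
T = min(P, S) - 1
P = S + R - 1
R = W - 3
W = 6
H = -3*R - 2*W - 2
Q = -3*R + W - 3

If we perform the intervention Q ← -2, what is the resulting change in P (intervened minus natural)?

4

do(Q=-2) replaces the equation Q = -3*R + W - 3 with the constant Q = -2.
R = W - 3  [with W=6]  = 3
S = min(R, Q) - 2  [with R=3, Q=-2]  = -4
P = S + R - 1  [with S=-4, R=3]  = -2
Without intervention: R = W - 3  [with W=6]  = 3; Q = -3*R + W - 3  [with R=3, W=6]  = -6; S = min(R, Q) - 2  [with R=3, Q=-6]  = -8; P = S + R - 1  [with S=-8, R=3]  = -6.
Change = -2 − (-6) = 4.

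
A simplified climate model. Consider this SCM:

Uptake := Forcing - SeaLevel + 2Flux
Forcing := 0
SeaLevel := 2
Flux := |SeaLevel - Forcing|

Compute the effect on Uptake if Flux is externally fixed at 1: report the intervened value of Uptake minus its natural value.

The intervention breaks the incoming arrows to Flux: Flux := |SeaLevel - Forcing| no longer applies, and Flux = 1.
Uptake = Forcing - SeaLevel + 2Flux  [with Forcing=0, SeaLevel=2, Flux=1]  = 0
Without intervention: Flux = |SeaLevel - Forcing|  [with SeaLevel=2, Forcing=0]  = 2; Uptake = Forcing - SeaLevel + 2Flux  [with Forcing=0, SeaLevel=2, Flux=2]  = 2.
Change = 0 − 2 = -2.

-2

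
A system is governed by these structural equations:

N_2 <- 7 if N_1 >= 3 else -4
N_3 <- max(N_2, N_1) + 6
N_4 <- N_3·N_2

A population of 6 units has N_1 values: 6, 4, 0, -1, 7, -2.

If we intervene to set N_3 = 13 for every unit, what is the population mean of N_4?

Every unit gets N_3=13 under the intervention. N_4 values become 91, 91, -52, -52, 91, -52; E[N_4|do(N_3=13)] = 19.5.

19.5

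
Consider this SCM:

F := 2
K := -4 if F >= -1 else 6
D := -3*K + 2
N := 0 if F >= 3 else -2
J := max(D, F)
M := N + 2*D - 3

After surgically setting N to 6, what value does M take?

Under do(N=6), the mechanism N := 0 if F >= 3 else -2 is discarded; N is fixed at 6.
K = -4 if F >= -1 else 6  [with F=2]  = -4
D = -3*K + 2  [with K=-4]  = 14
M = N + 2*D - 3  [with N=6, D=14]  = 31

31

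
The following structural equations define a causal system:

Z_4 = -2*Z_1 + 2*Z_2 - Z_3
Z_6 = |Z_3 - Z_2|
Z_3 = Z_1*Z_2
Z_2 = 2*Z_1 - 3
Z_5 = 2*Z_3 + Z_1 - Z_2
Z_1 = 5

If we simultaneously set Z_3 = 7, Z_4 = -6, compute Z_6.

0

Setting Z_3 = 7, Z_4 = -6 by intervention discards those variables' equations.
Z_2 = 2*Z_1 - 3  [with Z_1=5]  = 7
Z_6 = |Z_3 - Z_2|  [with Z_3=7, Z_2=7]  = 0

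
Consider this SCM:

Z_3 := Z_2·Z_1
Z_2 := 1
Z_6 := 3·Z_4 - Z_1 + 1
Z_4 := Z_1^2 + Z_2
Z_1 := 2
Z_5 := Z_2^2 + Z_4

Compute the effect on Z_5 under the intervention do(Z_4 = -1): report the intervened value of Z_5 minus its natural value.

Intervening sets Z_4 = -1 and removes its equation (Z_4 := Z_1^2 + Z_2).
Z_5 = Z_2^2 + Z_4  [with Z_2=1, Z_4=-1]  = 0
Without intervention: Z_4 = Z_1^2 + Z_2  [with Z_1=2, Z_2=1]  = 5; Z_5 = Z_2^2 + Z_4  [with Z_2=1, Z_4=5]  = 6.
Change = 0 − 6 = -6.

-6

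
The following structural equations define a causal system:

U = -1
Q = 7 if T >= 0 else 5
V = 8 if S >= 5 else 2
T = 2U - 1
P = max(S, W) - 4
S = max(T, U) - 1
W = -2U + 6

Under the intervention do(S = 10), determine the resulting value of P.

Under do(S=10), the mechanism S = max(T, U) - 1 is discarded; S is fixed at 10.
W = -2U + 6  [with U=-1]  = 8
P = max(S, W) - 4  [with S=10, W=8]  = 6

6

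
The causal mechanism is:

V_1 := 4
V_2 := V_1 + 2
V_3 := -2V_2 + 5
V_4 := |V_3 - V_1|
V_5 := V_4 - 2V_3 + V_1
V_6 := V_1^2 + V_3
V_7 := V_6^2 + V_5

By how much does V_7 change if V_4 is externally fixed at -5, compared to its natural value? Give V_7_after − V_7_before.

-16

The intervention breaks the incoming arrows to V_4: V_4 := |V_3 - V_1| no longer applies, and V_4 = -5.
V_2 = V_1 + 2  [with V_1=4]  = 6
V_3 = -2V_2 + 5  [with V_2=6]  = -7
V_5 = V_4 - 2V_3 + V_1  [with V_4=-5, V_3=-7, V_1=4]  = 13
V_6 = V_1^2 + V_3  [with V_1=4, V_3=-7]  = 9
V_7 = V_6^2 + V_5  [with V_6=9, V_5=13]  = 94
Without intervention: V_2 = V_1 + 2  [with V_1=4]  = 6; V_3 = -2V_2 + 5  [with V_2=6]  = -7; V_4 = |V_3 - V_1|  [with V_3=-7, V_1=4]  = 11; V_5 = V_4 - 2V_3 + V_1  [with V_4=11, V_3=-7, V_1=4]  = 29; V_6 = V_1^2 + V_3  [with V_1=4, V_3=-7]  = 9; V_7 = V_6^2 + V_5  [with V_6=9, V_5=29]  = 110.
Change = 94 − 110 = -16.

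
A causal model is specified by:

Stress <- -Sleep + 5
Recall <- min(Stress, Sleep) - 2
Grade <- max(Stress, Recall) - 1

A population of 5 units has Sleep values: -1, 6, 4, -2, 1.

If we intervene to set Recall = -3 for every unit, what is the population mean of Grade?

Under do(Recall=-3), Recall's equation is replaced by Recall=-3 for every unit. Per-unit Grade: 5, -2, 0, 6, 3. Mean = 2.4.

2.4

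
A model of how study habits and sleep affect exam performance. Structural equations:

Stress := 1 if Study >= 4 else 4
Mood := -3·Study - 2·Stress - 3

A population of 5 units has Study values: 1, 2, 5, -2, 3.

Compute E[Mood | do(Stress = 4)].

-16.4

Under do(Stress=4), Stress's equation is replaced by Stress=4 for every unit. Per-unit Mood: -14, -17, -26, -5, -20. Mean = -16.4.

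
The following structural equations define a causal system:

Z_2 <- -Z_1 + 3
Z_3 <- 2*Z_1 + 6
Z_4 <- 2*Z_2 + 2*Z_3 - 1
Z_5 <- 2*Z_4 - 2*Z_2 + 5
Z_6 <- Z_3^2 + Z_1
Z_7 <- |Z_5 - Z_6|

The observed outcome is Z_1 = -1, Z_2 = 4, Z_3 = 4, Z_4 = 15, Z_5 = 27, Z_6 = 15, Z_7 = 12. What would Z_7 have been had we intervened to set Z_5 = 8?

7

Under do(Z_5=8), the mechanism Z_5 <- 2*Z_4 - 2*Z_2 + 5 is discarded; Z_5 is fixed at 8.
Z_3 = 2*Z_1 + 6  [with Z_1=-1]  = 4
Z_6 = Z_3^2 + Z_1  [with Z_3=4, Z_1=-1]  = 15
Z_7 = |Z_5 - Z_6|  [with Z_5=8, Z_6=15]  = 7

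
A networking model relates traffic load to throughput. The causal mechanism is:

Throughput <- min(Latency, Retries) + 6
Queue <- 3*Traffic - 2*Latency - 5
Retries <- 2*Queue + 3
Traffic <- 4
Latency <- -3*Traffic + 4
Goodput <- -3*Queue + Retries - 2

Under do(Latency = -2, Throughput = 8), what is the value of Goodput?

Setting Latency = -2, Throughput = 8 by intervention discards those variables' equations.
Queue = 3*Traffic - 2*Latency - 5  [with Traffic=4, Latency=-2]  = 11
Retries = 2*Queue + 3  [with Queue=11]  = 25
Goodput = -3*Queue + Retries - 2  [with Queue=11, Retries=25]  = -10

-10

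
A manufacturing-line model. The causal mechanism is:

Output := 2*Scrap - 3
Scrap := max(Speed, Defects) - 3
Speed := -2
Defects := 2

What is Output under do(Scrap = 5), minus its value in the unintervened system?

The intervention breaks the incoming arrows to Scrap: Scrap := max(Speed, Defects) - 3 no longer applies, and Scrap = 5.
Output = 2*Scrap - 3  [with Scrap=5]  = 7
Without intervention: Scrap = max(Speed, Defects) - 3  [with Speed=-2, Defects=2]  = -1; Output = 2*Scrap - 3  [with Scrap=-1]  = -5.
Change = 7 − (-5) = 12.

12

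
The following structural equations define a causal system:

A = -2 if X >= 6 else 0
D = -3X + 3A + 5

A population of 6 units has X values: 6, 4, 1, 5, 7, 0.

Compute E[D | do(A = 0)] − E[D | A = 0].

-4

The intervention sets A=0 in all 6 units regardless of X. Recomputing D per unit gives -13, -7, 2, -10, -16, 5; average -6.5.
Observing A=0 restricts to units where A's equation naturally yields 0: X ∈ {4, 1, 5, 0}. In that subpopulation D = -7, 2, -10, 5, mean -2.5.
Difference = -6.5 − (-2.5) = -4.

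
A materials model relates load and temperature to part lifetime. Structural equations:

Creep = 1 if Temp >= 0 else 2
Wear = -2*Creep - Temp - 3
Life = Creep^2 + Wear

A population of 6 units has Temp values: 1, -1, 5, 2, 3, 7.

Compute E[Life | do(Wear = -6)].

The intervention sets Wear=-6 in all 6 units regardless of Temp. Recomputing Life per unit gives -5, -2, -5, -5, -5, -5; average -4.5.

-4.5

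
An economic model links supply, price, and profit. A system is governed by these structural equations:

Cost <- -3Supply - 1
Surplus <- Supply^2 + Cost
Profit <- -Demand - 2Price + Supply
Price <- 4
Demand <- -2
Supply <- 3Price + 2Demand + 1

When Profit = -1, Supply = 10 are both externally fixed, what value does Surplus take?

The joint intervention fixes Profit = -1, Supply = 10, removing each variable's own equation.
Cost = -3Supply - 1  [with Supply=10]  = -31
Surplus = Supply^2 + Cost  [with Supply=10, Cost=-31]  = 69

69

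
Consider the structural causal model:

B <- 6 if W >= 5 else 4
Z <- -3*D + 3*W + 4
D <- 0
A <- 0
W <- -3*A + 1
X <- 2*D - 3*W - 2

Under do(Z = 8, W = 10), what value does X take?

The joint intervention fixes Z = 8, W = 10, removing each variable's own equation.
X = 2*D - 3*W - 2  [with D=0, W=10]  = -32

-32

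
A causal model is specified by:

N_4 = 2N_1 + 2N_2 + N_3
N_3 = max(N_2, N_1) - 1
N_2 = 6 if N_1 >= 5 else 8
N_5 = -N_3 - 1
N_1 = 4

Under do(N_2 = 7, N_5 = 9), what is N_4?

The joint intervention fixes N_2 = 7, N_5 = 9, removing each variable's own equation.
N_3 = max(N_2, N_1) - 1  [with N_2=7, N_1=4]  = 6
N_4 = 2N_1 + 2N_2 + N_3  [with N_1=4, N_2=7, N_3=6]  = 28

28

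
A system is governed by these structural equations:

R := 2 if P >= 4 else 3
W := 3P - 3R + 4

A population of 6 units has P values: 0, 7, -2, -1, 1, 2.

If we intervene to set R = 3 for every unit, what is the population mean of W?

Under do(R=3), R's equation is replaced by R=3 for every unit. Per-unit W: -5, 16, -11, -8, -2, 1. Mean = -1.5.

-1.5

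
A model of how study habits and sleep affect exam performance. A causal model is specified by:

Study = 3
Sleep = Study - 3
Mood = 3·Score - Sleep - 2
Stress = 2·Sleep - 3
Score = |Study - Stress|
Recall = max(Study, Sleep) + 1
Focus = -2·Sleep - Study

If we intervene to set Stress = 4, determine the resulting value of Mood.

1

The intervention breaks the incoming arrows to Stress: Stress = 2·Sleep - 3 no longer applies, and Stress = 4.
Sleep = Study - 3  [with Study=3]  = 0
Score = |Study - Stress|  [with Study=3, Stress=4]  = 1
Mood = 3·Score - Sleep - 2  [with Score=1, Sleep=0]  = 1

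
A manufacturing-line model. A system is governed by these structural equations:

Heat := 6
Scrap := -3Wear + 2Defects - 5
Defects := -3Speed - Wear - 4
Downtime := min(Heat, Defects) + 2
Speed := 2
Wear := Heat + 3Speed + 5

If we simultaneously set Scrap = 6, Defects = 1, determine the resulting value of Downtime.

Setting Scrap = 6, Defects = 1 by intervention discards those variables' equations.
Downtime = min(Heat, Defects) + 2  [with Heat=6, Defects=1]  = 3

3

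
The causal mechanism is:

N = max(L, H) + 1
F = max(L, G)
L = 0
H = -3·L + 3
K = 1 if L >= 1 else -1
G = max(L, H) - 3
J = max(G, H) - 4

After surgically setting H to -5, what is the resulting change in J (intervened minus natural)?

-6

Under do(H=-5), the mechanism H = -3·L + 3 is discarded; H is fixed at -5.
G = max(L, H) - 3  [with L=0, H=-5]  = -3
J = max(G, H) - 4  [with G=-3, H=-5]  = -7
Without intervention: H = -3·L + 3  [with L=0]  = 3; G = max(L, H) - 3  [with L=0, H=3]  = 0; J = max(G, H) - 4  [with G=0, H=3]  = -1.
Change = -7 − (-1) = -6.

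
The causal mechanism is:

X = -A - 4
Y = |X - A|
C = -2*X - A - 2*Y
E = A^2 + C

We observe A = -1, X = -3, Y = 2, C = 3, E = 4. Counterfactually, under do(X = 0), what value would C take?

-1

Under do(X=0), the mechanism X = -A - 4 is discarded; X is fixed at 0.
Y = |X - A|  [with X=0, A=-1]  = 1
C = -2*X - A - 2*Y  [with X=0, A=-1, Y=1]  = -1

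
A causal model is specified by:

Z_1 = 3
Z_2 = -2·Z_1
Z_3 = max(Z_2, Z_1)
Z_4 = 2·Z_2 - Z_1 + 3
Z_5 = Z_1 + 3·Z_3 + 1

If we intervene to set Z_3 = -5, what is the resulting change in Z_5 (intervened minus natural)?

do(Z_3=-5) replaces the equation Z_3 = max(Z_2, Z_1) with the constant Z_3 = -5.
Z_5 = Z_1 + 3·Z_3 + 1  [with Z_1=3, Z_3=-5]  = -11
Without intervention: Z_2 = -2·Z_1  [with Z_1=3]  = -6; Z_3 = max(Z_2, Z_1)  [with Z_2=-6, Z_1=3]  = 3; Z_5 = Z_1 + 3·Z_3 + 1  [with Z_1=3, Z_3=3]  = 13.
Change = -11 − 13 = -24.

-24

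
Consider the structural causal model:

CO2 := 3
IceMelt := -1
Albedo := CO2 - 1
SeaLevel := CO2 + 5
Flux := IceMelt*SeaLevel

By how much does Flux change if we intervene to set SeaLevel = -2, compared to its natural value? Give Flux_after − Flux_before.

Intervening sets SeaLevel = -2 and removes its equation (SeaLevel := CO2 + 5).
Flux = IceMelt*SeaLevel  [with IceMelt=-1, SeaLevel=-2]  = 2
Without intervention: SeaLevel = CO2 + 5  [with CO2=3]  = 8; Flux = IceMelt*SeaLevel  [with IceMelt=-1, SeaLevel=8]  = -8.
Change = 2 − (-8) = 10.

10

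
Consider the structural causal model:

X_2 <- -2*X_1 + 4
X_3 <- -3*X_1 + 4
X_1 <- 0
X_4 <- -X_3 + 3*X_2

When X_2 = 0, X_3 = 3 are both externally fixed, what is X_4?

-3

Setting X_2 = 0, X_3 = 3 by intervention discards those variables' equations.
X_4 = -X_3 + 3*X_2  [with X_3=3, X_2=0]  = -3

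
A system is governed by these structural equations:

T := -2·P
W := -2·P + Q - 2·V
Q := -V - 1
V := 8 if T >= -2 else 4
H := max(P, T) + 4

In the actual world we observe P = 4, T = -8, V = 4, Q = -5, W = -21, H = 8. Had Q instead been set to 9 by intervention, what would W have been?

-7

Intervening sets Q = 9 and removes its equation (Q := -V - 1).
T = -2·P  [with P=4]  = -8
V = 8 if T >= -2 else 4  [with T=-8]  = 4
W = -2·P + Q - 2·V  [with P=4, Q=9, V=4]  = -7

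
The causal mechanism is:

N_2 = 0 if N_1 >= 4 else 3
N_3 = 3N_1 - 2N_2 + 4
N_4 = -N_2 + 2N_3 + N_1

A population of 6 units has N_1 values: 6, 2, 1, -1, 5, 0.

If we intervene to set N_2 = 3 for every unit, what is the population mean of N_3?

Under do(N_2=3), N_2's equation is replaced by N_2=3 for every unit. Per-unit N_3: 16, 4, 1, -5, 13, -2. Mean = 4.5.

4.5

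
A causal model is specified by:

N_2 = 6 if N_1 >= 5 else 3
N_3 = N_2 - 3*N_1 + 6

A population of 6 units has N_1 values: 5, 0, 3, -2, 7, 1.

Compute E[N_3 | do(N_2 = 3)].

2

Every unit gets N_2=3 under the intervention. N_3 values become -6, 9, 0, 15, -12, 6; E[N_3|do(N_2=3)] = 2.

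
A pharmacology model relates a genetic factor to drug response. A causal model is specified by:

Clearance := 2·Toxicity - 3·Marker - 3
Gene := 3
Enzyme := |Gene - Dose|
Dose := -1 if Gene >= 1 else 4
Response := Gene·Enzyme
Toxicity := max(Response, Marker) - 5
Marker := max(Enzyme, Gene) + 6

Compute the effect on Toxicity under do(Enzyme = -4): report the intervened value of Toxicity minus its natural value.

The intervention breaks the incoming arrows to Enzyme: Enzyme := |Gene - Dose| no longer applies, and Enzyme = -4.
Marker = max(Enzyme, Gene) + 6  [with Enzyme=-4, Gene=3]  = 9
Response = Gene·Enzyme  [with Gene=3, Enzyme=-4]  = -12
Toxicity = max(Response, Marker) - 5  [with Response=-12, Marker=9]  = 4
Without intervention: Dose = -1 if Gene >= 1 else 4  [with Gene=3]  = -1; Enzyme = |Gene - Dose|  [with Gene=3, Dose=-1]  = 4; Marker = max(Enzyme, Gene) + 6  [with Enzyme=4, Gene=3]  = 10; Response = Gene·Enzyme  [with Gene=3, Enzyme=4]  = 12; Toxicity = max(Response, Marker) - 5  [with Response=12, Marker=10]  = 7.
Change = 4 − 7 = -3.

-3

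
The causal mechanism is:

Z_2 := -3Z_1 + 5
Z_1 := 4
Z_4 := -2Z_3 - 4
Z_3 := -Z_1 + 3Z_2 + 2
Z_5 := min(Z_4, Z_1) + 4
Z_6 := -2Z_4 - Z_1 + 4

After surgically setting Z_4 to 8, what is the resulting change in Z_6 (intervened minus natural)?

68

Under do(Z_4=8), the mechanism Z_4 := -2Z_3 - 4 is discarded; Z_4 is fixed at 8.
Z_6 = -2Z_4 - Z_1 + 4  [with Z_4=8, Z_1=4]  = -16
Without intervention: Z_2 = -3Z_1 + 5  [with Z_1=4]  = -7; Z_3 = -Z_1 + 3Z_2 + 2  [with Z_1=4, Z_2=-7]  = -23; Z_4 = -2Z_3 - 4  [with Z_3=-23]  = 42; Z_6 = -2Z_4 - Z_1 + 4  [with Z_4=42, Z_1=4]  = -84.
Change = -16 − (-84) = 68.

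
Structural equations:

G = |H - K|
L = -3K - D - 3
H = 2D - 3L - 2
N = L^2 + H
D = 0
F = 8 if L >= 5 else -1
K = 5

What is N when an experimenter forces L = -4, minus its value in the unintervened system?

-350

The intervention breaks the incoming arrows to L: L = -3K - D - 3 no longer applies, and L = -4.
H = 2D - 3L - 2  [with D=0, L=-4]  = 10
N = L^2 + H  [with L=-4, H=10]  = 26
Without intervention: L = -3K - D - 3  [with K=5, D=0]  = -18; H = 2D - 3L - 2  [with D=0, L=-18]  = 52; N = L^2 + H  [with L=-18, H=52]  = 376.
Change = 26 − 376 = -350.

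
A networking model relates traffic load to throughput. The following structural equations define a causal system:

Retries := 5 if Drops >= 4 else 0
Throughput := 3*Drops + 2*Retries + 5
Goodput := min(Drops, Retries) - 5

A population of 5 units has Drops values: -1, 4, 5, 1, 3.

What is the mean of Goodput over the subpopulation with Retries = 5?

-0.5

Observing Retries=5 restricts to units where Retries's equation naturally yields 5: Drops ∈ {4, 5}. In that subpopulation Goodput = -1, 0, mean -0.5.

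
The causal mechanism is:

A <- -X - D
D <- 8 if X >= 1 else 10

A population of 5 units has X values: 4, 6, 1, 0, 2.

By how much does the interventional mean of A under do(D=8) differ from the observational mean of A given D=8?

0.65

The intervention sets D=8 in all 5 units regardless of X. Recomputing A per unit gives -12, -14, -9, -8, -10; average -10.6.
Conditioning on D=8 selects the 4 unit(s) with X ∈ {4, 6, 1, 2}. Their A values: -12, -14, -9, -10. Mean = -11.25.
Difference = -10.6 − (-11.25) = 0.65.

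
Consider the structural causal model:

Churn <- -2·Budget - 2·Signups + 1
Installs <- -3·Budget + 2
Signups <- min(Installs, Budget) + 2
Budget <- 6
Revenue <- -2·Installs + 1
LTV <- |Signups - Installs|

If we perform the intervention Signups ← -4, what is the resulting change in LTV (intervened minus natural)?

10

The intervention breaks the incoming arrows to Signups: Signups <- min(Installs, Budget) + 2 no longer applies, and Signups = -4.
Installs = -3·Budget + 2  [with Budget=6]  = -16
LTV = |Signups - Installs|  [with Signups=-4, Installs=-16]  = 12
Without intervention: Installs = -3·Budget + 2  [with Budget=6]  = -16; Signups = min(Installs, Budget) + 2  [with Installs=-16, Budget=6]  = -14; LTV = |Signups - Installs|  [with Signups=-14, Installs=-16]  = 2.
Change = 12 − 2 = 10.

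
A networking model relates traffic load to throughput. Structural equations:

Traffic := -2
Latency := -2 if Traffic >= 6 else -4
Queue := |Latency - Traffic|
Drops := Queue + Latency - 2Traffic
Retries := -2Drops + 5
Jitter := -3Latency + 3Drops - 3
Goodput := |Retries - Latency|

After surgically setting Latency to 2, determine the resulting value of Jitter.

21

Under do(Latency=2), the mechanism Latency := -2 if Traffic >= 6 else -4 is discarded; Latency is fixed at 2.
Queue = |Latency - Traffic|  [with Latency=2, Traffic=-2]  = 4
Drops = Queue + Latency - 2Traffic  [with Queue=4, Latency=2, Traffic=-2]  = 10
Jitter = -3Latency + 3Drops - 3  [with Latency=2, Drops=10]  = 21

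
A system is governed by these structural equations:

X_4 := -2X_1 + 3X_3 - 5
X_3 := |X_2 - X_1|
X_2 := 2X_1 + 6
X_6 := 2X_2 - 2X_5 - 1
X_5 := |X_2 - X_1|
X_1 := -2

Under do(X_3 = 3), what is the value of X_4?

The intervention breaks the incoming arrows to X_3: X_3 := |X_2 - X_1| no longer applies, and X_3 = 3.
X_4 = -2X_1 + 3X_3 - 5  [with X_1=-2, X_3=3]  = 8

8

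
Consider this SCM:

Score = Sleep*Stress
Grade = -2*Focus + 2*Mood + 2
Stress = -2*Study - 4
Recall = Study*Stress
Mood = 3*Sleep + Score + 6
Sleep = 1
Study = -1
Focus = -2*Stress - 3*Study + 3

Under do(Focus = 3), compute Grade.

10

do(Focus=3) replaces the equation Focus = -2*Stress - 3*Study + 3 with the constant Focus = 3.
Stress = -2*Study - 4  [with Study=-1]  = -2
Score = Sleep*Stress  [with Sleep=1, Stress=-2]  = -2
Mood = 3*Sleep + Score + 6  [with Sleep=1, Score=-2]  = 7
Grade = -2*Focus + 2*Mood + 2  [with Focus=3, Mood=7]  = 10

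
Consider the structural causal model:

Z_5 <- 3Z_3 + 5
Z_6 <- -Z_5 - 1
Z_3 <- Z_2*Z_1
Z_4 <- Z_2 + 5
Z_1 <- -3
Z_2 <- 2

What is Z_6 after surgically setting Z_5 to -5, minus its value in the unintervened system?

-8

The intervention breaks the incoming arrows to Z_5: Z_5 <- 3Z_3 + 5 no longer applies, and Z_5 = -5.
Z_6 = -Z_5 - 1  [with Z_5=-5]  = 4
Without intervention: Z_3 = Z_2*Z_1  [with Z_2=2, Z_1=-3]  = -6; Z_5 = 3Z_3 + 5  [with Z_3=-6]  = -13; Z_6 = -Z_5 - 1  [with Z_5=-13]  = 12.
Change = 4 − 12 = -8.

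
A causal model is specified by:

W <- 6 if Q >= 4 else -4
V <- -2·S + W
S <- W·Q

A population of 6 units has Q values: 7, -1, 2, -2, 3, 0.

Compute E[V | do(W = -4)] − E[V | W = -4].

8.8

do(W=-4) breaks W's dependence on Q. With W=-4 fixed, V across the units is 52, -12, 12, -20, 20, -4, mean 8.
Conditioning on W=-4 selects the 5 unit(s) with Q ∈ {-1, 2, -2, 3, 0}. Their V values: -12, 12, -20, 20, -4. Mean = -0.8.
Difference = 8 − (-0.8) = 8.8.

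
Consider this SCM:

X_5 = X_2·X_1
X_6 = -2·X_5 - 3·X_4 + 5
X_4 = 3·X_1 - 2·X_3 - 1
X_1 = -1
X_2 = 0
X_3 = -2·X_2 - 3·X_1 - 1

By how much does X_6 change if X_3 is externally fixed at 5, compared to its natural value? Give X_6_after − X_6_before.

18

The intervention breaks the incoming arrows to X_3: X_3 = -2·X_2 - 3·X_1 - 1 no longer applies, and X_3 = 5.
X_4 = 3·X_1 - 2·X_3 - 1  [with X_1=-1, X_3=5]  = -14
X_5 = X_2·X_1  [with X_2=0, X_1=-1]  = 0
X_6 = -2·X_5 - 3·X_4 + 5  [with X_5=0, X_4=-14]  = 47
Without intervention: X_3 = -2·X_2 - 3·X_1 - 1  [with X_2=0, X_1=-1]  = 2; X_4 = 3·X_1 - 2·X_3 - 1  [with X_1=-1, X_3=2]  = -8; X_5 = X_2·X_1  [with X_2=0, X_1=-1]  = 0; X_6 = -2·X_5 - 3·X_4 + 5  [with X_5=0, X_4=-8]  = 29.
Change = 47 − 29 = 18.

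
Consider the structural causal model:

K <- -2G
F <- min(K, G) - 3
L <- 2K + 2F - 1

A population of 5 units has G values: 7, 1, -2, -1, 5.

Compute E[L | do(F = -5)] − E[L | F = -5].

do(F=-5) breaks F's dependence on G. With F=-5 fixed, L across the units is -39, -15, -3, -7, -31, mean -19.
Observing F=-5 restricts to units where F's equation naturally yields -5: G ∈ {1, -2}. In that subpopulation L = -15, -3, mean -9.
Difference = -19 − (-9) = -10.

-10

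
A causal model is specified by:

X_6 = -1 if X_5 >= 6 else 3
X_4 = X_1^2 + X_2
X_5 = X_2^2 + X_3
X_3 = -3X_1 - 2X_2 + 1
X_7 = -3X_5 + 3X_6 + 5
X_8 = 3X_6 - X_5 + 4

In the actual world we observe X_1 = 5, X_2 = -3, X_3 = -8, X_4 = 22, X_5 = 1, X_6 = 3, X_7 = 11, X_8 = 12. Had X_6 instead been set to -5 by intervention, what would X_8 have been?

-12

Intervening sets X_6 = -5 and removes its equation (X_6 = -1 if X_5 >= 6 else 3).
X_3 = -3X_1 - 2X_2 + 1  [with X_1=5, X_2=-3]  = -8
X_5 = X_2^2 + X_3  [with X_2=-3, X_3=-8]  = 1
X_8 = 3X_6 - X_5 + 4  [with X_6=-5, X_5=1]  = -12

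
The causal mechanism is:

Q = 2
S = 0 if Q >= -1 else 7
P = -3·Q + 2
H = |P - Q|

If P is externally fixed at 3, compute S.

Under do(P=3), the mechanism P = -3·Q + 2 is discarded; P is fixed at 3.
Since S is not a descendant of the intervened variable, it is unaffected.
S = 0 if Q >= -1 else 7  [with Q=2]  = 0

0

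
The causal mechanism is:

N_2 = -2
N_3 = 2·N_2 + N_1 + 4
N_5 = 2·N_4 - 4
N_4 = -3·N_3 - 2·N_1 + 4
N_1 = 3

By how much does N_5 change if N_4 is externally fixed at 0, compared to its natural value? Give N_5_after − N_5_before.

Intervening sets N_4 = 0 and removes its equation (N_4 = -3·N_3 - 2·N_1 + 4).
N_5 = 2·N_4 - 4  [with N_4=0]  = -4
Without intervention: N_3 = 2·N_2 + N_1 + 4  [with N_2=-2, N_1=3]  = 3; N_4 = -3·N_3 - 2·N_1 + 4  [with N_3=3, N_1=3]  = -11; N_5 = 2·N_4 - 4  [with N_4=-11]  = -26.
Change = -4 − (-26) = 22.

22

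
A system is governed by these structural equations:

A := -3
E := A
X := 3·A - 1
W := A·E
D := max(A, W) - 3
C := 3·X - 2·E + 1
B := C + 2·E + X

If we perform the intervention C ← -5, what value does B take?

-21

The intervention breaks the incoming arrows to C: C := 3·X - 2·E + 1 no longer applies, and C = -5.
X = 3·A - 1  [with A=-3]  = -10
E = A  [with A=-3]  = -3
B = C + 2·E + X  [with C=-5, E=-3, X=-10]  = -21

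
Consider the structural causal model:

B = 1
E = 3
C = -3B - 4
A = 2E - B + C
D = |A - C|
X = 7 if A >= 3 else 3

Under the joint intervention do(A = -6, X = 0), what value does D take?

1

Setting A = -6, X = 0 by intervention discards those variables' equations.
C = -3B - 4  [with B=1]  = -7
D = |A - C|  [with A=-6, C=-7]  = 1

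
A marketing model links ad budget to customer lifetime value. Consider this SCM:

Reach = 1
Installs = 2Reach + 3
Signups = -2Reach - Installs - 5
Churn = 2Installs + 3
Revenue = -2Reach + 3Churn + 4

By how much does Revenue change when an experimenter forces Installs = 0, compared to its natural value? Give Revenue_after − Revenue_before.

do(Installs=0) replaces the equation Installs = 2Reach + 3 with the constant Installs = 0.
Churn = 2Installs + 3  [with Installs=0]  = 3
Revenue = -2Reach + 3Churn + 4  [with Reach=1, Churn=3]  = 11
Without intervention: Installs = 2Reach + 3  [with Reach=1]  = 5; Churn = 2Installs + 3  [with Installs=5]  = 13; Revenue = -2Reach + 3Churn + 4  [with Reach=1, Churn=13]  = 41.
Change = 11 − 41 = -30.

-30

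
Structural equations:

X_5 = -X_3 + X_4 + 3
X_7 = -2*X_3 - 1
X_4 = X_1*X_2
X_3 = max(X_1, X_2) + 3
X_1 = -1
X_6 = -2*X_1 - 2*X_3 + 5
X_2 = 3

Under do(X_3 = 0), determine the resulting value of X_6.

7

The intervention breaks the incoming arrows to X_3: X_3 = max(X_1, X_2) + 3 no longer applies, and X_3 = 0.
X_6 = -2*X_1 - 2*X_3 + 5  [with X_1=-1, X_3=0]  = 7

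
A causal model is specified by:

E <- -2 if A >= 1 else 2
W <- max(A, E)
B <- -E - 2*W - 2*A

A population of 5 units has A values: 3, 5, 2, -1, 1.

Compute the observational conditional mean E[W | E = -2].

2.75

Conditioning on E=-2 selects the 4 unit(s) with A ∈ {3, 5, 2, 1}. Their W values: 3, 5, 2, 1. Mean = 2.75.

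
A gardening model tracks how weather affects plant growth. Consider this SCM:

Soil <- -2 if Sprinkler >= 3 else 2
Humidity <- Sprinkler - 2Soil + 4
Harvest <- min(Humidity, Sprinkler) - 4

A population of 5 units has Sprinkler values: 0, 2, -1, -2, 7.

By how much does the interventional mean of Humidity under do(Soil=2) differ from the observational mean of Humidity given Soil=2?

do(Soil=2) breaks Soil's dependence on Sprinkler. With Soil=2 fixed, Humidity across the units is 0, 2, -1, -2, 7, mean 1.2.
Observing Soil=2 restricts to units where Soil's equation naturally yields 2: Sprinkler ∈ {0, 2, -1, -2}. In that subpopulation Humidity = 0, 2, -1, -2, mean -0.25.
Difference = 1.2 − (-0.25) = 1.45.

1.45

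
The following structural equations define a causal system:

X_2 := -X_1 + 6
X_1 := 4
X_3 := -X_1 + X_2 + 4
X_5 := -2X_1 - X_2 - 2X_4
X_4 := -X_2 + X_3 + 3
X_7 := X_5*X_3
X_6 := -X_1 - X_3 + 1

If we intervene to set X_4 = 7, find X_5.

-24

Intervening sets X_4 = 7 and removes its equation (X_4 := -X_2 + X_3 + 3).
X_2 = -X_1 + 6  [with X_1=4]  = 2
X_5 = -2X_1 - X_2 - 2X_4  [with X_1=4, X_2=2, X_4=7]  = -24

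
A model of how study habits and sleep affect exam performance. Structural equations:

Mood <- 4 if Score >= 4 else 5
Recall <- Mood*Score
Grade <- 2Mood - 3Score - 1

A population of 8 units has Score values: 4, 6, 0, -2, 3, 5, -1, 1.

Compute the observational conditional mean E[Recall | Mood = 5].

Conditioning on Mood=5 selects the 5 unit(s) with Score ∈ {0, -2, 3, -1, 1}. Their Recall values: 0, -10, 15, -5, 5. Mean = 1.

1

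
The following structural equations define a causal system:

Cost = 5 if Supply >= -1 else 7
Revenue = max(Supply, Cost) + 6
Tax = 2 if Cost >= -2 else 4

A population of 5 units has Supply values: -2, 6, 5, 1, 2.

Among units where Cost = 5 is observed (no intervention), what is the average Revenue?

11.25

Observing Cost=5 restricts to units where Cost's equation naturally yields 5: Supply ∈ {6, 5, 1, 2}. In that subpopulation Revenue = 12, 11, 11, 11, mean 11.25.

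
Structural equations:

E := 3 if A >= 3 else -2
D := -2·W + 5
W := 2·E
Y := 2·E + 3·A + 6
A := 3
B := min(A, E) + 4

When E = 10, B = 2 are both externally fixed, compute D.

-35

Setting E = 10, B = 2 by intervention discards those variables' equations.
W = 2·E  [with E=10]  = 20
D = -2·W + 5  [with W=20]  = -35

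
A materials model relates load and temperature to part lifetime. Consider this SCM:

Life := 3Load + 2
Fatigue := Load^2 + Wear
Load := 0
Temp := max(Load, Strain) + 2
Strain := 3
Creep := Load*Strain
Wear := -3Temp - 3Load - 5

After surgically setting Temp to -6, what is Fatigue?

13

The intervention breaks the incoming arrows to Temp: Temp := max(Load, Strain) + 2 no longer applies, and Temp = -6.
Wear = -3Temp - 3Load - 5  [with Temp=-6, Load=0]  = 13
Fatigue = Load^2 + Wear  [with Load=0, Wear=13]  = 13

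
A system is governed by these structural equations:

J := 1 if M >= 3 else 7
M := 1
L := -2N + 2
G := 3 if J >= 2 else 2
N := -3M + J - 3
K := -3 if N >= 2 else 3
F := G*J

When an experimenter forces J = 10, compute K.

Under do(J=10), the mechanism J := 1 if M >= 3 else 7 is discarded; J is fixed at 10.
N = -3M + J - 3  [with M=1, J=10]  = 4
K = -3 if N >= 2 else 3  [with N=4]  = -3

-3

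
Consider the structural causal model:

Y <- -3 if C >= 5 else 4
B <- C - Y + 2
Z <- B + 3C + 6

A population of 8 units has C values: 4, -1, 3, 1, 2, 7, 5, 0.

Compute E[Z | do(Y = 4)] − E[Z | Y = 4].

do(Y=4) breaks Y's dependence on C. With Y=4 fixed, Z across the units is 20, 0, 16, 8, 12, 32, 24, 4, mean 14.5.
Conditioning on Y=4 selects the 6 unit(s) with C ∈ {4, -1, 3, 1, 2, 0}. Their Z values: 20, 0, 16, 8, 12, 4. Mean = 10.
Difference = 14.5 − 10 = 4.5.

4.5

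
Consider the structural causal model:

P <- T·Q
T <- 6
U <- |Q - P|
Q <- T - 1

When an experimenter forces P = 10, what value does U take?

The intervention breaks the incoming arrows to P: P <- T·Q no longer applies, and P = 10.
Q = T - 1  [with T=6]  = 5
U = |Q - P|  [with Q=5, P=10]  = 5

5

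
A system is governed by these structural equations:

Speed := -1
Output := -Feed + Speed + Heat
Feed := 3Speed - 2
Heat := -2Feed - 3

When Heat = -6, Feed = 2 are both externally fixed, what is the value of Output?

-9

The joint intervention fixes Heat = -6, Feed = 2, removing each variable's own equation.
Output = -Feed + Speed + Heat  [with Feed=2, Speed=-1, Heat=-6]  = -9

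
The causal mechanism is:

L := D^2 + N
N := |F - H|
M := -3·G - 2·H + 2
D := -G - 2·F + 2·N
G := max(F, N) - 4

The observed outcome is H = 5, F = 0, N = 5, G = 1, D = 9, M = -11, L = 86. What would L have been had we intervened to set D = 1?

6

Under do(D=1), the mechanism D := -G - 2·F + 2·N is discarded; D is fixed at 1.
N = |F - H|  [with F=0, H=5]  = 5
L = D^2 + N  [with D=1, N=5]  = 6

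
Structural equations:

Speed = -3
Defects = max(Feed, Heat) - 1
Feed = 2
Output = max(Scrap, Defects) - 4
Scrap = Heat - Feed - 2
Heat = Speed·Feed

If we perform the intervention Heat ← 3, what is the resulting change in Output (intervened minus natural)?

The intervention breaks the incoming arrows to Heat: Heat = Speed·Feed no longer applies, and Heat = 3.
Defects = max(Feed, Heat) - 1  [with Feed=2, Heat=3]  = 2
Scrap = Heat - Feed - 2  [with Heat=3, Feed=2]  = -1
Output = max(Scrap, Defects) - 4  [with Scrap=-1, Defects=2]  = -2
Without intervention: Heat = Speed·Feed  [with Speed=-3, Feed=2]  = -6; Defects = max(Feed, Heat) - 1  [with Feed=2, Heat=-6]  = 1; Scrap = Heat - Feed - 2  [with Heat=-6, Feed=2]  = -10; Output = max(Scrap, Defects) - 4  [with Scrap=-10, Defects=1]  = -3.
Change = -2 − (-3) = 1.

1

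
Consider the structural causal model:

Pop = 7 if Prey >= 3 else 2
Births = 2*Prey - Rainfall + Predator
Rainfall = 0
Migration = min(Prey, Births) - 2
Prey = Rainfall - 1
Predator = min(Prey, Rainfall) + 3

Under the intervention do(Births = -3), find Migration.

Intervening sets Births = -3 and removes its equation (Births = 2*Prey - Rainfall + Predator).
Prey = Rainfall - 1  [with Rainfall=0]  = -1
Migration = min(Prey, Births) - 2  [with Prey=-1, Births=-3]  = -5

-5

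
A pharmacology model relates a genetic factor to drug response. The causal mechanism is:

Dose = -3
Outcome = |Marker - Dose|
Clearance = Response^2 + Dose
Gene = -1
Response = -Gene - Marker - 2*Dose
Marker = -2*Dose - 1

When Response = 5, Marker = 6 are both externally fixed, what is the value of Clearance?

The joint intervention fixes Response = 5, Marker = 6, removing each variable's own equation.
Clearance = Response^2 + Dose  [with Response=5, Dose=-3]  = 22

22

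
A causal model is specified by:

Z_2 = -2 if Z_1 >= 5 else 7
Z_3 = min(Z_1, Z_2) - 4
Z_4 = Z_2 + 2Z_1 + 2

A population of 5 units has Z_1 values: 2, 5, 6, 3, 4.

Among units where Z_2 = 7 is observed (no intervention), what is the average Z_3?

Observing Z_2=7 restricts to units where Z_2's equation naturally yields 7: Z_1 ∈ {2, 3, 4}. In that subpopulation Z_3 = -2, -1, 0, mean -1.

-1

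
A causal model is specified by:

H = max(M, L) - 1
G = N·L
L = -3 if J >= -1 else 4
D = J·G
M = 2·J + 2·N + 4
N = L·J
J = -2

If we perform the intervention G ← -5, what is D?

Under do(G=-5), the mechanism G = N·L is discarded; G is fixed at -5.
D = J·G  [with J=-2, G=-5]  = 10

10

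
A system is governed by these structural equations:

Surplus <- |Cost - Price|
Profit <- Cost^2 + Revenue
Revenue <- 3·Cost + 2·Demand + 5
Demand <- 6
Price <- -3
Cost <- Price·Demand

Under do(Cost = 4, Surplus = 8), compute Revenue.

Setting Cost = 4, Surplus = 8 by intervention discards those variables' equations.
Revenue = 3·Cost + 2·Demand + 5  [with Cost=4, Demand=6]  = 29

29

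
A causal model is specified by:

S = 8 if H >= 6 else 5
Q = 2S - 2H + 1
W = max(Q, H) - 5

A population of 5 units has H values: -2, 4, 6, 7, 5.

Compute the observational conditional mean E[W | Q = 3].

0.5

Observing Q=3 restricts to units where Q's equation naturally yields 3: H ∈ {4, 7}. In that subpopulation W = -1, 2, mean 0.5.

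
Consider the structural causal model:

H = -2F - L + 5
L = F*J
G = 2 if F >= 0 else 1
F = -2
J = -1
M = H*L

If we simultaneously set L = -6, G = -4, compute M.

Setting L = -6, G = -4 by intervention discards those variables' equations.
H = -2F - L + 5  [with F=-2, L=-6]  = 15
M = H*L  [with H=15, L=-6]  = -90

-90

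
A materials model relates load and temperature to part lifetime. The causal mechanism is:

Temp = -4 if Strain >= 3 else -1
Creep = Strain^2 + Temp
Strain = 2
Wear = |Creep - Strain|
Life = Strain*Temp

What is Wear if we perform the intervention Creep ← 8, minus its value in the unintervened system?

5

The intervention breaks the incoming arrows to Creep: Creep = Strain^2 + Temp no longer applies, and Creep = 8.
Wear = |Creep - Strain|  [with Creep=8, Strain=2]  = 6
Without intervention: Temp = -4 if Strain >= 3 else -1  [with Strain=2]  = -1; Creep = Strain^2 + Temp  [with Strain=2, Temp=-1]  = 3; Wear = |Creep - Strain|  [with Creep=3, Strain=2]  = 1.
Change = 6 − 1 = 5.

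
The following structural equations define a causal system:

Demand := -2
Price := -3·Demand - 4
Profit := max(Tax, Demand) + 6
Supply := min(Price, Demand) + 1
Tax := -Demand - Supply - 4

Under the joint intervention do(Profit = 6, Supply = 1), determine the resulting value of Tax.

Under do(Profit = 6, Supply = 1), each intervened variable's structural equation is replaced by its fixed value.
Tax = -Demand - Supply - 4  [with Demand=-2, Supply=1]  = -3

-3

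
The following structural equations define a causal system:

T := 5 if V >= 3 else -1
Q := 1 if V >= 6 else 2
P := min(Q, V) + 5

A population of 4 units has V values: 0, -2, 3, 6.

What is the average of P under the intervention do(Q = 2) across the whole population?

do(Q=2) breaks Q's dependence on V. With Q=2 fixed, P across the units is 5, 3, 7, 7, mean 5.5.

5.5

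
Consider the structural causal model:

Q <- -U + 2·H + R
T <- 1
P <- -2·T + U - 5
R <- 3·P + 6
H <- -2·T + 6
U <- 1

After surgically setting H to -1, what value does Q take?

-15

The intervention breaks the incoming arrows to H: H <- -2·T + 6 no longer applies, and H = -1.
P = -2·T + U - 5  [with T=1, U=1]  = -6
R = 3·P + 6  [with P=-6]  = -12
Q = -U + 2·H + R  [with U=1, H=-1, R=-12]  = -15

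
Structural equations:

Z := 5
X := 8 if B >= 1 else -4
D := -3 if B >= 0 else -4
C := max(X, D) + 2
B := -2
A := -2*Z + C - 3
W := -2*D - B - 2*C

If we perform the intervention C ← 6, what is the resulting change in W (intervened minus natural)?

-16

The intervention breaks the incoming arrows to C: C := max(X, D) + 2 no longer applies, and C = 6.
D = -3 if B >= 0 else -4  [with B=-2]  = -4
W = -2*D - B - 2*C  [with D=-4, B=-2, C=6]  = -2
Without intervention: D = -3 if B >= 0 else -4  [with B=-2]  = -4; X = 8 if B >= 1 else -4  [with B=-2]  = -4; C = max(X, D) + 2  [with X=-4, D=-4]  = -2; W = -2*D - B - 2*C  [with D=-4, B=-2, C=-2]  = 14.
Change = -2 − 14 = -16.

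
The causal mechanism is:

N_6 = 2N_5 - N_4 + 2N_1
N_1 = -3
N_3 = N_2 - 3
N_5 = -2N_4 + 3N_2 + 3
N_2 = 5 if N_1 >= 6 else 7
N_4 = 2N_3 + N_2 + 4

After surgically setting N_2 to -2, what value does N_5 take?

13

do(N_2=-2) replaces the equation N_2 = 5 if N_1 >= 6 else 7 with the constant N_2 = -2.
N_3 = N_2 - 3  [with N_2=-2]  = -5
N_4 = 2N_3 + N_2 + 4  [with N_3=-5, N_2=-2]  = -8
N_5 = -2N_4 + 3N_2 + 3  [with N_4=-8, N_2=-2]  = 13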